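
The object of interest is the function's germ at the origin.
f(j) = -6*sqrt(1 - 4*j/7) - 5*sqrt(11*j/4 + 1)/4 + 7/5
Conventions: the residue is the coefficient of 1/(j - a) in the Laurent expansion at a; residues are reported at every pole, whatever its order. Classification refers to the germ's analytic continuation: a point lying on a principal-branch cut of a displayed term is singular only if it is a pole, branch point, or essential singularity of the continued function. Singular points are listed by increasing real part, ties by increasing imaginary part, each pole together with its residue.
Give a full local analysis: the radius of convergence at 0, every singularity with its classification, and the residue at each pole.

Branch term (-6)*sqrt(1 - j/(7/4)): its argument vanishes at j = 7/4, a square-root branch point, modulus 7/4.
Branch term (-5/4)*sqrt(1 - j/(-4/11)): its argument vanishes at j = -4/11, a square-root branch point, modulus 4/11.
The radius of convergence is the smallest modulus among the singular points: 4/11.
List the singular points by increasing real part (a conjugate pair: the negative imaginary part first).

Radius of convergence at 0: 4/11.
At -4/11: an algebraic (square-root) branch point.
At 7/4: an algebraic (square-root) branch point.


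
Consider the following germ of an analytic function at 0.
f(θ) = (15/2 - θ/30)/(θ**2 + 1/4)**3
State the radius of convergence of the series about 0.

Denominator factor (θ**2 + 1/4)^3: discriminant -1, complex-conjugate roots (1/2)*i and -(1/2)*i; poles of order 3, moduli 1/2 and 1/2.
The radius of convergence is the smallest modulus among the singular points: 1/2.

The radius of convergence is 1/2.


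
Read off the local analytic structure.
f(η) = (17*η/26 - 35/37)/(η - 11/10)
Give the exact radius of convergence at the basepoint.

The radius of convergence is 11/10.

Denominator factor (η - 11/10): pole of order 1 at 11/10, modulus 11/10.
The radius of convergence is the smallest modulus among the singular points: 11/10.


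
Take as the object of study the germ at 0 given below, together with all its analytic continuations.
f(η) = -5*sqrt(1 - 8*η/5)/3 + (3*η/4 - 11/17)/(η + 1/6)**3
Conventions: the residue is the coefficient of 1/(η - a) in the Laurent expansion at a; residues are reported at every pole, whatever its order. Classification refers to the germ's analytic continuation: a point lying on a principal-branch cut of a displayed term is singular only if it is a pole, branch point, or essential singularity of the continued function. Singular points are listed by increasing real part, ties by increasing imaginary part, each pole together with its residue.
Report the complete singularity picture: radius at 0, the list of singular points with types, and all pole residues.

Denominator factor (η + 1/6)^3: pole of order 3 at -1/6, modulus 1/6.
Branch term (-5/3)*sqrt(1 - η/(5/8)): its argument vanishes at η = 5/8, a square-root branch point, modulus 5/8.
The radius of convergence is the smallest modulus among the singular points: 1/6.
The branch term is analytic at -1/6 and contributes nothing to the residue; only the rational part matters.
At the order-3 pole -1/6 set g(η) = (η - (-1/6))^3*(rational part) = 3*η/4 - 11/17.
Order-3 pole: residue = g''(a)/2; g''(-1/6) = 0, so the residue is 0.
List the singular points by increasing real part (a conjugate pair: the negative imaginary part first).

Radius of convergence at 0: 1/6.
At -1/6: a pole of order 3; residue 0.
At 5/8: an algebraic (square-root) branch point.


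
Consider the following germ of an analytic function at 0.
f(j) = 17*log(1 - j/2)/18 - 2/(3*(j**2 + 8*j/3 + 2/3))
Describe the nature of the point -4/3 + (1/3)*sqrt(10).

The denominator factor j**2 + 8*j/3 + 2/3 vanishes at -4/3 + (1/3)*sqrt(10) and appears to the power 1; the numerator there equals -2/3, nonzero, and no other factor vanishes.
The branch terms are analytic at this point.
Hence a pole whose order is the multiplicity, 1.

The point is a pole of order 1.


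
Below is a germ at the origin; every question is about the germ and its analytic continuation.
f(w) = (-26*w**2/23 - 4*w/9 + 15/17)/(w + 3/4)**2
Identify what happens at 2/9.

The point is a regular point.

Denominator factors: w + 3/4 = 35/36 at w = 2/9 — none vanishes.
So the germ continues analytically to 2/9.


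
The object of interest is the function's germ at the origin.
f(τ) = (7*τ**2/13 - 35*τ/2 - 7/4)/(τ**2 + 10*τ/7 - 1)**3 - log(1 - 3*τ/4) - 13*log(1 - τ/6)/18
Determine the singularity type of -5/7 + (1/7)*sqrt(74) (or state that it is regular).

The point is a pole of order 3.

The denominator factor τ**2 + 10*τ/7 - 1 vanishes at -5/7 + (1/7)*sqrt(74) and appears to the power 3; the numerator there equals 4309/364 - (475/182)*sqrt(74), nonzero, and no other factor vanishes.
The branch terms are analytic at this point.
Hence a pole whose order is the multiplicity, 3.


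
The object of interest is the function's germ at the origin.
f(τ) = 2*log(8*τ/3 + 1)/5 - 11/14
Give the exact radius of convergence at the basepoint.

Branch term (2/5)*log(1 - τ/(-3/8)): its argument vanishes at τ = -3/8, a logarithmic branch point, modulus 3/8.
The radius of convergence is the smallest modulus among the singular points: 3/8.

The radius of convergence is 3/8.


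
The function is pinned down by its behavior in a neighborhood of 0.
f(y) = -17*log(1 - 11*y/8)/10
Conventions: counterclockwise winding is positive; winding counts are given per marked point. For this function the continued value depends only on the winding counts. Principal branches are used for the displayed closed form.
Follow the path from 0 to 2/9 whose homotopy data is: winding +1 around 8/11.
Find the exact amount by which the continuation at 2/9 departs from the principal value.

The rational part is single-valued and drops out of the difference; each branch term changes only by its own monodromy.
(-17/10)*log(1 - y/(8/11)): each positive loop around 8/11 adds 2*pi*i to the log, so winding +1 contributes (-17/10)*(1)*2*pi*i = -(17/5)*pi*i.
Summing the contributions at y = 2/9 gives -(17/5)*pi*i.

Continued minus principal equals -(17/5)*pi*i.


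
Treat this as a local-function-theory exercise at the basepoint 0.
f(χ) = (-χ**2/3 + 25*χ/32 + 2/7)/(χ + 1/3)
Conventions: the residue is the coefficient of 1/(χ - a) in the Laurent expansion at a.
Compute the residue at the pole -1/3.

The residue is -71/6048.

At the order-1 pole -1/3 set g(χ) = (χ - (-1/3))*f(χ) = -χ**2/3 + 25*χ/32 + 2/7.
Simple pole: residue = g(a) at a = -1/3, which is -71/6048.


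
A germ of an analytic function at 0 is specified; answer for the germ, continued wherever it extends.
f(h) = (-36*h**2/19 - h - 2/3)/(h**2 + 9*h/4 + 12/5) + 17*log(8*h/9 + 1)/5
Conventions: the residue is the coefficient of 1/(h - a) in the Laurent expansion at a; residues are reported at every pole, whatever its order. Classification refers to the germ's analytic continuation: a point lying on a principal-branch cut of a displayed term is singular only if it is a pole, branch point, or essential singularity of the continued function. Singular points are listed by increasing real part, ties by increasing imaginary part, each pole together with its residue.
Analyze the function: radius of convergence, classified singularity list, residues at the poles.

Radius of convergence at 0: 9/8.
At (-9/8) - ((11/40)*sqrt(15))*i: a pole of order 1; residue (31/19) + ((239/9405)*sqrt(15))*i.
At -9/8: a logarithmic branch point.
At (-9/8) + ((11/40)*sqrt(15))*i: a pole of order 1; residue (31/19) - ((239/9405)*sqrt(15))*i.

Denominator factor (h**2 + 9*h/4 + 12/5): discriminant -363/80, complex-conjugate roots (-9/8) + ((11/40)*sqrt(15))*i and (-9/8) - ((11/40)*sqrt(15))*i; poles of order 1, moduli (2/5)*sqrt(15) and (2/5)*sqrt(15).
Branch term (17/5)*log(1 - h/(-9/8)): its argument vanishes at h = -9/8, a logarithmic branch point, modulus 9/8.
The radius of convergence is the smallest modulus among the singular points: 9/8.
The branch term is analytic at (-9/8) - ((11/40)*sqrt(15))*i and contributes nothing to the residue; only the rational part matters.
The factor h**2 + 9*h/4 + 12/5 splits as (h - a)(h - a') with a = (-9/8) - ((11/40)*sqrt(15))*i, a' = (-9/8) + ((11/40)*sqrt(15))*i. At the order-1 pole a set g(h) = (h - a)*(rational part) = [-36*h**2/19 - h - 2/3] / (h - a').
Simple pole: residue = g(a) at a = (-9/8) - ((11/40)*sqrt(15))*i, which is (31/19) + ((239/9405)*sqrt(15))*i.
The branch term is analytic at (-9/8) + ((11/40)*sqrt(15))*i and contributes nothing to the residue; only the rational part matters.
The factor h**2 + 9*h/4 + 12/5 splits as (h - a)(h - a') with a = (-9/8) + ((11/40)*sqrt(15))*i, a' = (-9/8) - ((11/40)*sqrt(15))*i. At the order-1 pole a set g(h) = (h - a)*(rational part) = [-36*h**2/19 - h - 2/3] / (h - a').
Simple pole: residue = g(a) at a = (-9/8) + ((11/40)*sqrt(15))*i, which is (31/19) - ((239/9405)*sqrt(15))*i.
List the singular points by increasing real part (a conjugate pair: the negative imaginary part first).


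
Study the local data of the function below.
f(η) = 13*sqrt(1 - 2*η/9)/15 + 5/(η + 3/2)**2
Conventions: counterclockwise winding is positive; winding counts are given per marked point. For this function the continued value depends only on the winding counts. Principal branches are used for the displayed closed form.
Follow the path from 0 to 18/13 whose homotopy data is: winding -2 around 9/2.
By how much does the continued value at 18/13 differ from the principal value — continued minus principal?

The rational part is single-valued and drops out of the difference; each branch term changes only by its own monodromy.
(13/15)*sqrt(1 - η/(9/2)): winding -2 is even, the square root returns to the same sheet, contribution 0.
Summing the contributions at η = 18/13 gives 0.

Continued minus principal equals 0.


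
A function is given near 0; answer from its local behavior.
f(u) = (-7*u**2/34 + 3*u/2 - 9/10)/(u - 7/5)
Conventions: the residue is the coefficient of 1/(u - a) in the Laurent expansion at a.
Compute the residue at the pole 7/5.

The residue is 677/850.

At the order-1 pole 7/5 set g(u) = (u - (7/5))*f(u) = -7*u**2/34 + 3*u/2 - 9/10.
Simple pole: residue = g(a) at a = 7/5, which is 677/850.


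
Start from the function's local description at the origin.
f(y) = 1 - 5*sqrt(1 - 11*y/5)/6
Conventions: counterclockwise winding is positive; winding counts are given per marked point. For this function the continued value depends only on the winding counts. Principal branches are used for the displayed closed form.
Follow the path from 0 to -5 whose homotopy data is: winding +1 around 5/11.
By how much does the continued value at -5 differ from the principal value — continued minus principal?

The rational part is single-valued and drops out of the difference; each branch term changes only by its own monodromy.
(-5/6)*sqrt(1 - y/(5/11)): winding +1 is odd, the square root flips sign, contributing -2*(-5/6)*sqrt(1 - (-5)/(5/11)) = -2*(-5/6)*sqrt(12) = (10/3)*sqrt(3).
Summing the contributions at y = -5 gives (10/3)*sqrt(3).

Continued minus principal equals (10/3)*sqrt(3).


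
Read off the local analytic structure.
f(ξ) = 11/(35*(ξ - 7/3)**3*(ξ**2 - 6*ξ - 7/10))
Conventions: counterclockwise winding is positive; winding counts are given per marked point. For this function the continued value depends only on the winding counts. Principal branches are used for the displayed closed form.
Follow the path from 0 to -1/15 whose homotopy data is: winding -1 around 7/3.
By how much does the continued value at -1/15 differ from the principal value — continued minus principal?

The function is rational, hence single-valued: continuing it around any pole returns the same value, so the difference is 0.

Continued minus principal equals 0.


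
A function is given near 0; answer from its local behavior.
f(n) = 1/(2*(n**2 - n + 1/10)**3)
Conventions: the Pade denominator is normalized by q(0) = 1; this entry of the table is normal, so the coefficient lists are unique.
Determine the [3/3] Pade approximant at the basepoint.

The Pade approximant has numerator coefficients [500, 9070500/5603, 1380000/431, 21745000/5603]; denominator coefficients [1, -149949/5603, 1340640/5603, -4011180/5603].

Taylor coefficients needed (expand at 0): a_0 = 500, a_1 = 15000, a_2 = 285000, a_3 = 4400000, a_4 = 60300000, a_5 = 765000000, a_6 = 9195000000.
Write the denominator as Q(n) = 1 + q1*n + q2*n^2 + q3*n^3. Requiring Q*f - P = O(n^7) with deg P <= 3 kills the coefficients of n^4..n^6 in Q*f:
  n^4: a_4 + q1*a_3 + q2*a_2 + q3*a_1 = 0, i.e. 60300000 + (4400000)*q1 + (285000)*q2 + (15000)*q3 = 0.
  n^5: a_5 + q1*a_4 + q2*a_3 + q3*a_2 = 0, i.e. 765000000 + (60300000)*q1 + (4400000)*q2 + (285000)*q3 = 0.
  n^6: a_6 + q1*a_5 + q2*a_4 + q3*a_3 = 0, i.e. 9195000000 + (765000000)*q1 + (60300000)*q2 + (4400000)*q3 = 0.
Solving this linear system: q1 = -149949/5603, q2 = 1340640/5603, q3 = -4011180/5603.
The numerator is Q*f truncated at degree 3: P0 = a_0 = 500; P1 = a_1 + q1*a_0 = 9070500/5603; P2 = a_2 + q1*a_1 + q2*a_0 = 1380000/431; P3 = a_3 + q1*a_2 + q2*a_1 + q3*a_0 = 21745000/5603.


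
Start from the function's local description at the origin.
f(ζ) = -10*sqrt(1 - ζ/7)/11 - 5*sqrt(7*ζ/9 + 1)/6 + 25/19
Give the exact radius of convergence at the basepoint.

Branch term (-5/6)*sqrt(1 - ζ/(-9/7)): its argument vanishes at ζ = -9/7, a square-root branch point, modulus 9/7.
Branch term (-10/11)*sqrt(1 - ζ/(7)): its argument vanishes at ζ = 7, a square-root branch point, modulus 7.
The radius of convergence is the smallest modulus among the singular points: 9/7.

The radius of convergence is 9/7.


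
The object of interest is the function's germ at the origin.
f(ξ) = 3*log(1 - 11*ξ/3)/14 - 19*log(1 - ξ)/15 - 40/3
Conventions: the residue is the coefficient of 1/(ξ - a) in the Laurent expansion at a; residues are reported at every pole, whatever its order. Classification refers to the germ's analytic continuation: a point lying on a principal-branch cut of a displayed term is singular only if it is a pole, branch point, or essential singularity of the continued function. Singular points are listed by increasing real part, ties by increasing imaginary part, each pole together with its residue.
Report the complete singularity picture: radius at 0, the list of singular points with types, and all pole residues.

Radius of convergence at 0: 3/11.
At 3/11: a logarithmic branch point.
At 1: a logarithmic branch point.

Branch term (3/14)*log(1 - ξ/(3/11)): its argument vanishes at ξ = 3/11, a logarithmic branch point, modulus 3/11.
Branch term (-19/15)*log(1 - ξ/(1)): its argument vanishes at ξ = 1, a logarithmic branch point, modulus 1.
The radius of convergence is the smallest modulus among the singular points: 3/11.
List the singular points by increasing real part (a conjugate pair: the negative imaginary part first).


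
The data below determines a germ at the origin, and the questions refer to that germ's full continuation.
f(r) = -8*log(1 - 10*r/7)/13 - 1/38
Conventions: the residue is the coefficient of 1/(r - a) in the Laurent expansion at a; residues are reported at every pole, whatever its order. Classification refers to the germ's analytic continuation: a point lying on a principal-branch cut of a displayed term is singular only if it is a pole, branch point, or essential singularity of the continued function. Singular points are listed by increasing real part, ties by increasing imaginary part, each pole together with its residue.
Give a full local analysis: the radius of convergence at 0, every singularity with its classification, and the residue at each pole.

Branch term (-8/13)*log(1 - r/(7/10)): its argument vanishes at r = 7/10, a logarithmic branch point, modulus 7/10.
The radius of convergence is the smallest modulus among the singular points: 7/10.

Radius of convergence at 0: 7/10.
At 7/10: a logarithmic branch point.


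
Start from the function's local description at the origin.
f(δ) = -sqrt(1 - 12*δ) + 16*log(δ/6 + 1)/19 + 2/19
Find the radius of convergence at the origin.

Branch term (16/19)*log(1 - δ/(-6)): its argument vanishes at δ = -6, a logarithmic branch point, modulus 6.
Branch term (-1)*sqrt(1 - δ/(1/12)): its argument vanishes at δ = 1/12, a square-root branch point, modulus 1/12.
The radius of convergence is the smallest modulus among the singular points: 1/12.

The radius of convergence is 1/12.


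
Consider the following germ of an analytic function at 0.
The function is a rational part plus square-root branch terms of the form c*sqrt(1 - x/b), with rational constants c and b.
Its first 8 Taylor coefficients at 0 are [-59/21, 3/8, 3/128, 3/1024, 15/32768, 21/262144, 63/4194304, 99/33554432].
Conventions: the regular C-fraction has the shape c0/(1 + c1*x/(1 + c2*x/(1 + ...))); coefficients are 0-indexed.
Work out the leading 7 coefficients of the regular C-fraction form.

Taylor coefficients (read off): a_0 = -59/21, a_1 = 3/8, a_2 = 3/128, a_3 = 3/1024, a_4 = 15/32768, a_5 = 21/262144, a_6 = 63/4194304.
c0 = a_0 = -59/21. Peel one level at a time: if S = 1 + c*x/S' with S'(0) = 1, then c is the x-coefficient of S and S' = c*x/(S - 1).
S_1 = c0/f = 1 + (63/472)*x + (11655/445568)*x^2 + ...; c1 = 63/472.
S_2 = c1*x/(S_1 - 1) = 1 + (-185/944)*x + (-1/256)*x^2 + ...; c2 = -185/944.
S_3 = c2*x/(S_2 - 1) = 1 + (-59/2960)*x + (-18349/8761600)*x^2 + ...; c3 = -59/2960.
S_4 = c3*x/(S_3 - 1) = 1 + (-311/2960)*x + (-1/256)*x^2 + ...; c4 = -311/2960.
S_5 = c4*x/(S_4 - 1) = 1 + (-185/4976)*x + (-80845/24760576)*x^2 + ...; c5 = -185/4976.
S_6 = c5*x/(S_5 - 1) = 1 + (-437/4976)*x + ...; c6 = -437/4976.

The regular C-fraction coefficients are [-59/21, 63/472, -185/944, -59/2960, -311/2960, -185/4976, -437/4976].


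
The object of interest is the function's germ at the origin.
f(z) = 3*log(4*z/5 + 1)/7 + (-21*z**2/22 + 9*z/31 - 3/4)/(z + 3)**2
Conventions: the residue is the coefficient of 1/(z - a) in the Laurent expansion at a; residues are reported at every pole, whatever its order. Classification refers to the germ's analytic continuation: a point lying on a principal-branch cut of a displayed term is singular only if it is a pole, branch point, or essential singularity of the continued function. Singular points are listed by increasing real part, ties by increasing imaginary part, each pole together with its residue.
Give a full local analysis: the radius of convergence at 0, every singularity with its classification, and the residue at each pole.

Radius of convergence at 0: 5/4.
At -3: a pole of order 2; residue 2052/341.
At -5/4: a logarithmic branch point.

Denominator factor (z + 3)^2: pole of order 2 at -3, modulus 3.
Branch term (3/7)*log(1 - z/(-5/4)): its argument vanishes at z = -5/4, a logarithmic branch point, modulus 5/4.
The radius of convergence is the smallest modulus among the singular points: 5/4.
The branch term is analytic at -3 and contributes nothing to the residue; only the rational part matters.
At the order-2 pole -3 set g(z) = (z - (-3))^2*(rational part) = -21*z**2/22 + 9*z/31 - 3/4.
Order-2 pole: residue = g'(a); g'(-3) = 2052/341, so the residue is 2052/341.
List the singular points by increasing real part (a conjugate pair: the negative imaginary part first).


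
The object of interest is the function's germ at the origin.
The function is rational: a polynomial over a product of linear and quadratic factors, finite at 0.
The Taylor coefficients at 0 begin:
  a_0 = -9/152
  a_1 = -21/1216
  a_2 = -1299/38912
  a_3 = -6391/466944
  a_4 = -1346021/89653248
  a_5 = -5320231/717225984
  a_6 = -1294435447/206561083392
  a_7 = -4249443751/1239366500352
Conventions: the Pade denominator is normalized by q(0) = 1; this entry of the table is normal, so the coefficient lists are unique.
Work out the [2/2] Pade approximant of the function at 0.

Taylor coefficients needed (read off): a_0 = -9/152, a_1 = -21/1216, a_2 = -1299/38912, a_3 = -6391/466944, a_4 = -1346021/89653248.
Write the denominator as Q(θ) = 1 + q1*θ + q2*θ^2. Requiring Q*f - P = O(θ^5) with deg P <= 2 kills the coefficients of θ^3..θ^4 in Q*f:
  θ^3: a_3 + q1*a_2 + q2*a_1 = 0, i.e. -6391/466944 + (-1299/38912)*q1 + (-21/1216)*q2 = 0.
  θ^4: a_4 + q1*a_3 + q2*a_2 = 0, i.e. -1346021/89653248 + (-6391/466944)*q1 + (-1299/38912)*q2 = 0.
Solving this linear system: q1 = -7181671/31908120, q2 = -1094963183/3063179520.
The numerator is Q*f truncated at degree 2: P0 = a_0 = -9/152; P1 = a_1 + q1*a_0 = -99603/25260595; P2 = a_2 + q1*a_1 + q2*a_0 = -210438/25260595.

The Pade approximant has numerator coefficients [-9/152, -99603/25260595, -210438/25260595]; denominator coefficients [1, -7181671/31908120, -1094963183/3063179520].


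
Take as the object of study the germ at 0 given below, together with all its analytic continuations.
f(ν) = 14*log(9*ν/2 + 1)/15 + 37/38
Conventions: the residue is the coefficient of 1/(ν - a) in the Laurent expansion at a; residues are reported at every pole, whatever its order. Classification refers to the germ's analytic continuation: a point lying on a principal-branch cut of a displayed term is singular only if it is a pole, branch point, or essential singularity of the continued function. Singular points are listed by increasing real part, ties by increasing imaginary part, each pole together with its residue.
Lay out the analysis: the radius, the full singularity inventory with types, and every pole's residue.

Radius of convergence at 0: 2/9.
At -2/9: a logarithmic branch point.

Branch term (14/15)*log(1 - ν/(-2/9)): its argument vanishes at ν = -2/9, a logarithmic branch point, modulus 2/9.
The radius of convergence is the smallest modulus among the singular points: 2/9.


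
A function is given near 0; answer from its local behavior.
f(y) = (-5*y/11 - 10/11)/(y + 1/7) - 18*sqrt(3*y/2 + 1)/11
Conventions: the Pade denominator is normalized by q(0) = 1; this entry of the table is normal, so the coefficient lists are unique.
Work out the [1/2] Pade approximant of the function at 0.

Taylor coefficients needed (expand at 0): a_0 = -8, a_1 = 883/22, a_2 = -50879/176, a_3 = 1426637/704.
Write the denominator as Q(y) = 1 + q1*y + q2*y^2. Requiring Q*f - P = O(y^4) with deg P <= 1 kills the coefficients of y^2..y^3 in Q*f:
  y^2: a_2 + q1*a_1 + q2*a_0 = 0, i.e. -50879/176 + (883/22)*q1 + (-8)*q2 = 0.
  y^3: a_3 + q1*a_2 + q2*a_1 = 0, i.e. 1426637/704 + (-50879/176)*q1 + (883/22)*q2 = 0.
Solving this linear system: q1 = 17845871/2717192, q2 = -69231699/21737536.
The numerator is Q*f truncated at degree 1: P0 = a_0 = -8; P1 = a_1 + q1*a_0 = -92699095/7472278.

The Pade approximant has numerator coefficients [-8, -92699095/7472278]; denominator coefficients [1, 17845871/2717192, -69231699/21737536].


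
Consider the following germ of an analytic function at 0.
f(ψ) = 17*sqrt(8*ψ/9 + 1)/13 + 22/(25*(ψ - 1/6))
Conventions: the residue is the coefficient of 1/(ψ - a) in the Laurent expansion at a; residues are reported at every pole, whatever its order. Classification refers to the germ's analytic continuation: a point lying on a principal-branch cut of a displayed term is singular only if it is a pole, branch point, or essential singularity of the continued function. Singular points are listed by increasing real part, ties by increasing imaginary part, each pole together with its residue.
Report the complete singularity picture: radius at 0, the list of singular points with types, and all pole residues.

Denominator factor (ψ - 1/6): pole of order 1 at 1/6, modulus 1/6.
Branch term (17/13)*sqrt(1 - ψ/(-9/8)): its argument vanishes at ψ = -9/8, a square-root branch point, modulus 9/8.
The radius of convergence is the smallest modulus among the singular points: 1/6.
The branch term is analytic at 1/6 and contributes nothing to the residue; only the rational part matters.
At the order-1 pole 1/6 set g(ψ) = (ψ - (1/6))*(rational part) = 22/25.
Simple pole: residue = g(a) at a = 1/6, which is 22/25.
List the singular points by increasing real part (a conjugate pair: the negative imaginary part first).

Radius of convergence at 0: 1/6.
At -9/8: an algebraic (square-root) branch point.
At 1/6: a pole of order 1; residue 22/25.


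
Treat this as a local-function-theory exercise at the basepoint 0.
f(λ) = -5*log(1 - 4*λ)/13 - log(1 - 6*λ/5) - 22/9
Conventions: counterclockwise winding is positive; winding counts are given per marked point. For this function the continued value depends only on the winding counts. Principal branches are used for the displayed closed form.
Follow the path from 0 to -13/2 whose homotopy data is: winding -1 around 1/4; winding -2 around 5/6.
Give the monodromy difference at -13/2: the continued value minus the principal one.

The rational part is single-valued and drops out of the difference; each branch term changes only by its own monodromy.
(-1)*log(1 - λ/(5/6)): each positive loop around 5/6 adds 2*pi*i to the log, so winding -2 contributes (-1)*(-2)*2*pi*i = (4)*pi*i.
(-5/13)*log(1 - λ/(1/4)): each positive loop around 1/4 adds 2*pi*i to the log, so winding -1 contributes (-5/13)*(-1)*2*pi*i = (10/13)*pi*i.
Summing the contributions at λ = -13/2 gives (62/13)*pi*i.

Continued minus principal equals (62/13)*pi*i.


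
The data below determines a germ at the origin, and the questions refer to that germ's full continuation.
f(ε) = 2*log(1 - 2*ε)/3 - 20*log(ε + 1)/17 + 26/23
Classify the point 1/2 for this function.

The point is a logarithmic branch point.

The term (2/3)*log(1 - ε/(1/2)) has argument 1 - 1/2/(1/2) = 0 at 1/2: a logarithmic (infinitely-sheeted) branch point; the remaining terms are analytic or single-valued there.


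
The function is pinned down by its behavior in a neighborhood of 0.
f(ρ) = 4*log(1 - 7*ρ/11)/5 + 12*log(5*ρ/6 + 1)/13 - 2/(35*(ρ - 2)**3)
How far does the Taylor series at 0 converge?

Denominator factor (ρ - 2)^3: pole of order 3 at 2, modulus 2.
Branch term (4/5)*log(1 - ρ/(11/7)): its argument vanishes at ρ = 11/7, a logarithmic branch point, modulus 11/7.
Branch term (12/13)*log(1 - ρ/(-6/5)): its argument vanishes at ρ = -6/5, a logarithmic branch point, modulus 6/5.
The radius of convergence is the smallest modulus among the singular points: 6/5.

The radius of convergence is 6/5.


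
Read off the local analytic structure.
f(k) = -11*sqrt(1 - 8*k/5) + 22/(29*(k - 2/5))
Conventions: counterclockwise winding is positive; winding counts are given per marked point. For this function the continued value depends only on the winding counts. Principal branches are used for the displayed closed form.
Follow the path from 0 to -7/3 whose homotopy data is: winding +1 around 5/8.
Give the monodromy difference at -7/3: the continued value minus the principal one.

Continued minus principal equals (22/15)*sqrt(1065).

The rational part is single-valued and drops out of the difference; each branch term changes only by its own monodromy.
(-11)*sqrt(1 - k/(5/8)): winding +1 is odd, the square root flips sign, contributing -2*(-11)*sqrt(1 - (-7/3)/(5/8)) = -2*(-11)*sqrt(71/15) = (22/15)*sqrt(1065).
Summing the contributions at k = -7/3 gives (22/15)*sqrt(1065).


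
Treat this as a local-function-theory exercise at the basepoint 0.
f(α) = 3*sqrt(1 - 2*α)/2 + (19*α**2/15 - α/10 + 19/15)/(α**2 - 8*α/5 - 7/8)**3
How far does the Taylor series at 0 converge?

The radius of convergence is -4/5 + (1/20)*sqrt(606).

Denominator factor (α**2 - 8*α/5 - 7/8)^3: discriminant 303/50, real irrational roots 4/5 + (1/20)*sqrt(606) and 4/5 - (1/20)*sqrt(606); poles of order 3, moduli 4/5 + (1/20)*sqrt(606) and -4/5 + (1/20)*sqrt(606).
Branch term (3/2)*sqrt(1 - α/(1/2)): its argument vanishes at α = 1/2, a square-root branch point, modulus 1/2.
The radius of convergence is the smallest modulus among the singular points: -4/5 + (1/20)*sqrt(606).


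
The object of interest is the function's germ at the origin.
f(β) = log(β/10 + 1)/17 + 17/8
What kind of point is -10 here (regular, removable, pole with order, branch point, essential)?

The point is a logarithmic branch point.

The term (1/17)*log(1 - β/(-10)) has argument 1 - -10/(-10) = 0 at -10: a logarithmic (infinitely-sheeted) branch point; the remaining terms are analytic or single-valued there.


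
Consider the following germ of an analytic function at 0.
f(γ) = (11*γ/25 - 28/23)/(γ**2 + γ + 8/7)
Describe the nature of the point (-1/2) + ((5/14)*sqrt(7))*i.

The point is a pole of order 1.

The denominator factor γ**2 + γ + 8/7 vanishes at (-1/2) + ((5/14)*sqrt(7))*i and appears to the power 1; the numerator there equals (-1653/1150) + ((11/70)*sqrt(7))*i, nonzero, and no other factor vanishes.
Hence a pole whose order is the multiplicity, 1.


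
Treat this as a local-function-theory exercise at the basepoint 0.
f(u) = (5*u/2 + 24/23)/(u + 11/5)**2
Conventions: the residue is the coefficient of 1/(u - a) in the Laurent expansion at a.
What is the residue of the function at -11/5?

The residue is 5/2.

At the order-2 pole -11/5 set g(u) = (u - (-11/5))^2*f(u) = 5*u/2 + 24/23.
Order-2 pole: residue = g'(a); g'(-11/5) = 5/2, so the residue is 5/2.


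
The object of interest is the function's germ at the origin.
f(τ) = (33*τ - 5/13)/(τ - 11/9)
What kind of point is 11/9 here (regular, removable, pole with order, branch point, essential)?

The point is a pole of order 1.

The denominator factor τ - 11/9 vanishes at 11/9 and appears to the power 1; the numerator there equals 1558/39, nonzero, and no other factor vanishes.
Hence a pole whose order is the multiplicity, 1.


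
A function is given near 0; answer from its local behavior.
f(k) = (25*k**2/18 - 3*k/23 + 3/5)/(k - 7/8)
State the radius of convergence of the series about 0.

Denominator factor (k - 7/8): pole of order 1 at 7/8, modulus 7/8.
The radius of convergence is the smallest modulus among the singular points: 7/8.

The radius of convergence is 7/8.


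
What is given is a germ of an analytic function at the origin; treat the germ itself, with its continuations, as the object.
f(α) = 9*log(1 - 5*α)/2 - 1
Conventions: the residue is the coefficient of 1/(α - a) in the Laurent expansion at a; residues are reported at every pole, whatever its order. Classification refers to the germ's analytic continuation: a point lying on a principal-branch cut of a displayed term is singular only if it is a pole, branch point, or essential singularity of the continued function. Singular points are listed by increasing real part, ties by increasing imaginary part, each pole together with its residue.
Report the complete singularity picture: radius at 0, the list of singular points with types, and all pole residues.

Radius of convergence at 0: 1/5.
At 1/5: a logarithmic branch point.

Branch term (9/2)*log(1 - α/(1/5)): its argument vanishes at α = 1/5, a logarithmic branch point, modulus 1/5.
The radius of convergence is the smallest modulus among the singular points: 1/5.


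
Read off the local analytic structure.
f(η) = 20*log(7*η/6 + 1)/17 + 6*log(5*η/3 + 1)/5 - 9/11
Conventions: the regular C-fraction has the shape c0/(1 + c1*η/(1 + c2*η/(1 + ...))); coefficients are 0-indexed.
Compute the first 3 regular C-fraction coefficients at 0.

Taylor coefficients (expand at 0): a_0 = -9/11, a_1 = 172/51, a_2 = -755/306.
c0 = a_0 = -9/11. Peel one level at a time: if S = 1 + c*η/S' with S'(0) = 1, then c is the η-coefficient of S and S' = c*η/(S - 1).
S_1 = c0/f = 1 + (1892/459)*η + (5888663/421362)*η^2 + ...; c1 = 1892/459.
S_2 = c1*η/(S_1 - 1) = 1 + (-535333/157896)*η + ...; c2 = -535333/157896.

The regular C-fraction coefficients are [-9/11, 1892/459, -535333/157896].


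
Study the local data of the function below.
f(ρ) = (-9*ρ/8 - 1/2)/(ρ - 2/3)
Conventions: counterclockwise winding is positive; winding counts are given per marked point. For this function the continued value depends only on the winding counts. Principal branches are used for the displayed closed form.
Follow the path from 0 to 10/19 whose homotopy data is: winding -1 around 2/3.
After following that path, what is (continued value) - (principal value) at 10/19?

The function is rational, hence single-valued: continuing it around any pole returns the same value, so the difference is 0.

Continued minus principal equals 0.


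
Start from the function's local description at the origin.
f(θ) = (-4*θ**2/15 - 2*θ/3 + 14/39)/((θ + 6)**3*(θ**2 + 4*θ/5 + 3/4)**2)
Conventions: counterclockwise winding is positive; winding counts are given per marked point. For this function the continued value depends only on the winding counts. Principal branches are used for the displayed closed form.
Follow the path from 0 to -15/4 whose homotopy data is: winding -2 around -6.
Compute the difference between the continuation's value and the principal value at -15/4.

Continued minus principal equals 0.

The function is rational, hence single-valued: continuing it around any pole returns the same value, so the difference is 0.


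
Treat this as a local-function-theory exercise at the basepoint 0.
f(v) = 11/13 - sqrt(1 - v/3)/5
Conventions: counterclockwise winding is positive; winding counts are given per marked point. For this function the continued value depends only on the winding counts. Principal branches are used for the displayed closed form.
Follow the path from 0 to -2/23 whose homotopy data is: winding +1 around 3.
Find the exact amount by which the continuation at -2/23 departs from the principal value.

The rational part is single-valued and drops out of the difference; each branch term changes only by its own monodromy.
(-1/5)*sqrt(1 - v/(3)): winding +1 is odd, the square root flips sign, contributing -2*(-1/5)*sqrt(1 - (-2/23)/(3)) = -2*(-1/5)*sqrt(71/69) = (2/345)*sqrt(4899).
Summing the contributions at v = -2/23 gives (2/345)*sqrt(4899).

Continued minus principal equals (2/345)*sqrt(4899).


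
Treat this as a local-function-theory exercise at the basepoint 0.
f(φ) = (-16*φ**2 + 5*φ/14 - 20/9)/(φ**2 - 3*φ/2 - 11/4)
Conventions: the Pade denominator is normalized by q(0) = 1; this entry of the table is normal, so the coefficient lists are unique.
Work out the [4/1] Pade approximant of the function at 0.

Taylor coefficients needed (expand at 0): a_0 = 80/99, a_1 = -1450/2541, a_2 = 538612/83853, a_3 = -1141024/307461, a_4 = 44237360/10146213, a_5 = -46226592/12400927.
Write the denominator as Q(φ) = 1 + q1*φ. Requiring Q*f - P = O(φ^6) with deg P <= 4 kills the coefficients of φ^5..φ^5 in Q*f:
  φ^5: a_5 + q1*a_4 = 0, i.e. -46226592/12400927 + (44237360/10146213)*q1 = 0.
Solving this linear system: q1 = 26002458/30413185.
The numerator is Q*f truncated at degree 4: P0 = a_0 = 80/99; P1 = a_1 + q1*a_0 = 15359662/127735377; P2 = a_2 + q1*a_1 = 2274483664/383206131; P3 = a_3 + q1*a_2 = 1137241832/638676885; P4 = a_4 + q1*a_3 = 2274483664/1916030655.

The Pade approximant has numerator coefficients [80/99, 15359662/127735377, 2274483664/383206131, 1137241832/638676885, 2274483664/1916030655]; denominator coefficients [1, 26002458/30413185].


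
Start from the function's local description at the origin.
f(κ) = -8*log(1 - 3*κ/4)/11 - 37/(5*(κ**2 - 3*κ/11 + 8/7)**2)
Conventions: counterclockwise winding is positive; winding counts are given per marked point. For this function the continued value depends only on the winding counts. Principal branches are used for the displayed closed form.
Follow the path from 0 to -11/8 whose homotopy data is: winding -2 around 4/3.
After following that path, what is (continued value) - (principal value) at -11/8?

The rational part is single-valued and drops out of the difference; each branch term changes only by its own monodromy.
(-8/11)*log(1 - κ/(4/3)): each positive loop around 4/3 adds 2*pi*i to the log, so winding -2 contributes (-8/11)*(-2)*2*pi*i = (32/11)*pi*i.
Summing the contributions at κ = -11/8 gives (32/11)*pi*i.

Continued minus principal equals (32/11)*pi*i.


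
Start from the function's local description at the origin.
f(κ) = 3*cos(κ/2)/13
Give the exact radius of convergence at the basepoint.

The factor cos(κ/2) is entire and contributes no finite singular point.
The polynomial part has no poles.
No finite singular points: the Taylor series at 0 converges everywhere.

The radius of convergence is infinite.


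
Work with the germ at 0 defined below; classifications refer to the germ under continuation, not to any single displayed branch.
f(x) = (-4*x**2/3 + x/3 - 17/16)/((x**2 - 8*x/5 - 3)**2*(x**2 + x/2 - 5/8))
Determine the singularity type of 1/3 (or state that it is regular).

Denominator factors: x**2 + x/2 - 5/8 = -25/72 at x = 1/3; x**2 - 8*x/5 - 3 = -154/45 at x = 1/3 — none vanishes.
So the germ continues analytically to 1/3.

The point is a regular point.


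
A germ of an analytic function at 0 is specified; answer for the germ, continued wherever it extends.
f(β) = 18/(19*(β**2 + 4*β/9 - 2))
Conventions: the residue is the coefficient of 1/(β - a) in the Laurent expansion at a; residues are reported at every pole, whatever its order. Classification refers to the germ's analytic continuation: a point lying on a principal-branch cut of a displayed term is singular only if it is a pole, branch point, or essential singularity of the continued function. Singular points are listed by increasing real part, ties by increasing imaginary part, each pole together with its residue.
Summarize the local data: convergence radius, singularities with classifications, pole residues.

Radius of convergence at 0: -2/9 + (1/9)*sqrt(166).
At -2/9 - (1/9)*sqrt(166): a pole of order 1; residue -(81/3154)*sqrt(166).
At -2/9 + (1/9)*sqrt(166): a pole of order 1; residue (81/3154)*sqrt(166).

Denominator factor (β**2 + 4*β/9 - 2): discriminant 664/81, real irrational roots -2/9 + (1/9)*sqrt(166) and -2/9 - (1/9)*sqrt(166); poles of order 1, moduli -2/9 + (1/9)*sqrt(166) and 2/9 + (1/9)*sqrt(166).
The radius of convergence is the smallest modulus among the singular points: -2/9 + (1/9)*sqrt(166).
The factor β**2 + 4*β/9 - 2 splits as (β - a)(β - a') with a = -2/9 - (1/9)*sqrt(166), a' = -2/9 + (1/9)*sqrt(166). At the order-1 pole a set g(β) = (β - a)*f(β) = [18/19] / (β - a').
Simple pole: residue = g(a) at a = -2/9 - (1/9)*sqrt(166), which is -(81/3154)*sqrt(166).
The factor β**2 + 4*β/9 - 2 splits as (β - a)(β - a') with a = -2/9 + (1/9)*sqrt(166), a' = -2/9 - (1/9)*sqrt(166). At the order-1 pole a set g(β) = (β - a)*f(β) = [18/19] / (β - a').
Simple pole: residue = g(a) at a = -2/9 + (1/9)*sqrt(166), which is (81/3154)*sqrt(166).
List the singular points by increasing real part (a conjugate pair: the negative imaginary part first).


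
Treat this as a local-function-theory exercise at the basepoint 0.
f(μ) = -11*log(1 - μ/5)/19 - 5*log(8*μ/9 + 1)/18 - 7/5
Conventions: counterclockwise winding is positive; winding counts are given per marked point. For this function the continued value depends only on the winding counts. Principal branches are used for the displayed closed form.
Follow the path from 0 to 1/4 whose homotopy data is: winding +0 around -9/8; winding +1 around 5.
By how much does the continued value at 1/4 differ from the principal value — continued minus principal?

Continued minus principal equals -(22/19)*pi*i.

The rational part is single-valued and drops out of the difference; each branch term changes only by its own monodromy.
(-11/19)*log(1 - μ/(5)): each positive loop around 5 adds 2*pi*i to the log, so winding +1 contributes (-11/19)*(1)*2*pi*i = -(22/19)*pi*i.
(-5/18)*log(1 - μ/(-9/8)): winding 0 around -9/8, so this term returns to its principal value, contribution 0.
Summing the contributions at μ = 1/4 gives -(22/19)*pi*i.


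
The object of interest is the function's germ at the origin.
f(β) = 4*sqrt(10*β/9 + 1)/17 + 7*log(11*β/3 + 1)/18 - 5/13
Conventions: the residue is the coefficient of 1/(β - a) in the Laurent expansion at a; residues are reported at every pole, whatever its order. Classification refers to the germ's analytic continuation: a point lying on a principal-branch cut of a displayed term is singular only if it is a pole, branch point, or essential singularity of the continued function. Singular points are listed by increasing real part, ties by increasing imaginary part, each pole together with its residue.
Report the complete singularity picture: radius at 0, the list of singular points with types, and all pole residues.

Radius of convergence at 0: 3/11.
At -9/10: an algebraic (square-root) branch point.
At -3/11: a logarithmic branch point.

Branch term (7/18)*log(1 - β/(-3/11)): its argument vanishes at β = -3/11, a logarithmic branch point, modulus 3/11.
Branch term (4/17)*sqrt(1 - β/(-9/10)): its argument vanishes at β = -9/10, a square-root branch point, modulus 9/10.
The radius of convergence is the smallest modulus among the singular points: 3/11.
List the singular points by increasing real part (a conjugate pair: the negative imaginary part first).
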